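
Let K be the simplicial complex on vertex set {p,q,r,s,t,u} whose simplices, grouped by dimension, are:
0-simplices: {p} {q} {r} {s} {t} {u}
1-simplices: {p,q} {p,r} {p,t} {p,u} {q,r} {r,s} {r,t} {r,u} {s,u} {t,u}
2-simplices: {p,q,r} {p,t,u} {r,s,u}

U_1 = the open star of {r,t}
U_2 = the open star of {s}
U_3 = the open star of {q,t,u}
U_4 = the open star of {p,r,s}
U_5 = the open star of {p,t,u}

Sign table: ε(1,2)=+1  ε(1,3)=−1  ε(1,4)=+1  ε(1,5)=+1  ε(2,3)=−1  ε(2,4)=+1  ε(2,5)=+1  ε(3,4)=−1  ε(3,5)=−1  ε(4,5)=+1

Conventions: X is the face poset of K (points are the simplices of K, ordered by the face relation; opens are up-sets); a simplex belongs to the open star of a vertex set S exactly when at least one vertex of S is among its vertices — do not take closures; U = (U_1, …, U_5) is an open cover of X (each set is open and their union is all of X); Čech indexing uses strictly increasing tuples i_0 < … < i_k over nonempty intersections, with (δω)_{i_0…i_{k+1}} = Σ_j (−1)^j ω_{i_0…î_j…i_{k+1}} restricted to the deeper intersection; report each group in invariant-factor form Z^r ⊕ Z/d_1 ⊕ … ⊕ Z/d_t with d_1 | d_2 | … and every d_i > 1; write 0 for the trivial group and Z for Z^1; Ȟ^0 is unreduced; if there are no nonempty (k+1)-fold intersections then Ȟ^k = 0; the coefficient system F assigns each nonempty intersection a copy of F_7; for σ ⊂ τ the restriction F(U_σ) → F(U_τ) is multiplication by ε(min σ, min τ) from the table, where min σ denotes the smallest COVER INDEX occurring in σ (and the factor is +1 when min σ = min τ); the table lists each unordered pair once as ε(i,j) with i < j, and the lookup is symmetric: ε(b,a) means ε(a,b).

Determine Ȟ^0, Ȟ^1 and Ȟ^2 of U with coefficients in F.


Ȟ^0 ≅ Z/7,  Ȟ^1 ≅ 0,  Ȟ^2 ≅ 0

cover nerve:
  U1={{r},{t},{p,r},{p,t},{q,r},{r,s},{r,t},{r,u},{t,u},{p,q,r},{p,t,u},{r,s,u}} U2={{s},{r,s},{s,u},{r,s,u}} U3={{q},{t},{u},{p,q},{p,t},{p,u},{q,r},{r,t},{r,u},{s,u},{t,u},{p,q,r},{p,t,u},{r,s,u}} U4={{p},{r},{s},{p,q},{p,r},{p,t},{p,u},{q,r},{r,s},{r,t},{r,u},{s,u},{p,q,r},{p,t,u},{r,s,u}} U5={{p},{t},{u},{p,q},{p,r},{p,t},{p,u},{r,t},{r,u},{s,u},{t,u},{p,q,r},{p,t,u},{r,s,u}}
  U12={{r,s},{r,s,u}} U13={{t},{p,t},{q,r},{r,t},{r,u},{t,u},{p,q,r},{p,t,u},{r,s,u}} U14={{r},{p,r},{p,t},{q,r},{r,s},{r,t},{r,u},{p,q,r},{p,t,u},{r,s,u}} U15={{t},{p,r},{p,t},{r,t},{r,u},{t,u},{p,q,r},{p,t,u},{r,s,u}} U23={{s,u},{r,s,u}} U24={{s},{r,s},{s,u},{r,s,u}} U25={{s,u},{r,s,u}} U34={{p,q},{p,t},{p,u},{q,r},{r,t},{r,u},{s,u},{p,q,r},{p,t,u},{r,s,u}} U35={{t},{u},{p,q},{p,t},{p,u},{r,t},{r,u},{s,u},{t,u},{p,q,r},{p,t,u},{r,s,u}} U45={{p},{p,q},{p,r},{p,t},{p,u},{r,t},{r,u},{s,u},{p,q,r},{p,t,u},{r,s,u}}
  U123={{r,s,u}} U124={{r,s},{r,s,u}} U125={{r,s,u}} U134={{p,t},{q,r},{r,t},{r,u},{p,q,r},{p,t,u},{r,s,u}} U135={{t},{p,t},{r,t},{r,u},{t,u},{p,q,r},{p,t,u},{r,s,u}} U145={{p,r},{p,t},{r,t},{r,u},{p,q,r},{p,t,u},{r,s,u}} U234={{s,u},{r,s,u}} U235={{s,u},{r,s,u}} U245={{s,u},{r,s,u}} U345={{p,q},{p,t},{p,u},{r,t},{r,u},{s,u},{p,q,r},{p,t,u},{r,s,u}}
  U1234={{r,s,u}} U1235={{r,s,u}} U1245={{r,s,u}} U1345={{p,t},{r,t},{r,u},{p,q,r},{p,t,u},{r,s,u}} U2345={{s,u},{r,s,u}}
  U12345={{r,s,u}}
C dims 5,10,10,5; δ0: rk_F7 4; δ1: rk_F7 6; δ2: rk_F7 4
Ȟ^0: (5−4)−0=1 ⇒ Z/7
Ȟ^1: (10−6)−4=0 ⇒ 0
Ȟ^2: (10−4)−6=0 ⇒ 0


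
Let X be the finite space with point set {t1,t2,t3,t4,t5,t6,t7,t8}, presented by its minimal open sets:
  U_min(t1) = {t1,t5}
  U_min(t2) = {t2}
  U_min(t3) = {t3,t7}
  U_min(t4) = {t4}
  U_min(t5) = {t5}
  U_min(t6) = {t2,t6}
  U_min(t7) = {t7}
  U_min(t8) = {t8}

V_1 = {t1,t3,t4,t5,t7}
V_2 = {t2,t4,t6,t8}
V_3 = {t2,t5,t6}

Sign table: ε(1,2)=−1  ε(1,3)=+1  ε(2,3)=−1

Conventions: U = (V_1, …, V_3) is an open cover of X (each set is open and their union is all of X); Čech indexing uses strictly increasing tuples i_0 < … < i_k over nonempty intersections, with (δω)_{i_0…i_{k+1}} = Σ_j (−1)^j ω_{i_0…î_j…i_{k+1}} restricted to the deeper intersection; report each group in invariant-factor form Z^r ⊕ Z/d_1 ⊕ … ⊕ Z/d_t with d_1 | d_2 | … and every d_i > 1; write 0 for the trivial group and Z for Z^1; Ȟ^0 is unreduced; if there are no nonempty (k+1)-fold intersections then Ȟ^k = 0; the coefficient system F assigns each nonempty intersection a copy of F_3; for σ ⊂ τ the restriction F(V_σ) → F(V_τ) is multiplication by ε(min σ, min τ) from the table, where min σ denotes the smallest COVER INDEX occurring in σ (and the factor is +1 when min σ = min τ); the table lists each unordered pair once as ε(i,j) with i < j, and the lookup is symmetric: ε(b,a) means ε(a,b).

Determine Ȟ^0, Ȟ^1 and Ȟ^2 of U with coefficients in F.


nonempty overlaps:
  V12={t4} V13={t5} V23={t2,t6}
C dims 3,3; δ0: rk_F3 2
degree 0: 3−2−0 = 1 → Ȟ^0 ≅ Z/3
degree 1: 3−0−2 = 1 → Ȟ^1 ≅ Z/3
degree 2: 0−0−0 = 0 → Ȟ^2 ≅ 0

Ȟ^0 = Z/3, Ȟ^1 = Z/3, Ȟ^2 = 0


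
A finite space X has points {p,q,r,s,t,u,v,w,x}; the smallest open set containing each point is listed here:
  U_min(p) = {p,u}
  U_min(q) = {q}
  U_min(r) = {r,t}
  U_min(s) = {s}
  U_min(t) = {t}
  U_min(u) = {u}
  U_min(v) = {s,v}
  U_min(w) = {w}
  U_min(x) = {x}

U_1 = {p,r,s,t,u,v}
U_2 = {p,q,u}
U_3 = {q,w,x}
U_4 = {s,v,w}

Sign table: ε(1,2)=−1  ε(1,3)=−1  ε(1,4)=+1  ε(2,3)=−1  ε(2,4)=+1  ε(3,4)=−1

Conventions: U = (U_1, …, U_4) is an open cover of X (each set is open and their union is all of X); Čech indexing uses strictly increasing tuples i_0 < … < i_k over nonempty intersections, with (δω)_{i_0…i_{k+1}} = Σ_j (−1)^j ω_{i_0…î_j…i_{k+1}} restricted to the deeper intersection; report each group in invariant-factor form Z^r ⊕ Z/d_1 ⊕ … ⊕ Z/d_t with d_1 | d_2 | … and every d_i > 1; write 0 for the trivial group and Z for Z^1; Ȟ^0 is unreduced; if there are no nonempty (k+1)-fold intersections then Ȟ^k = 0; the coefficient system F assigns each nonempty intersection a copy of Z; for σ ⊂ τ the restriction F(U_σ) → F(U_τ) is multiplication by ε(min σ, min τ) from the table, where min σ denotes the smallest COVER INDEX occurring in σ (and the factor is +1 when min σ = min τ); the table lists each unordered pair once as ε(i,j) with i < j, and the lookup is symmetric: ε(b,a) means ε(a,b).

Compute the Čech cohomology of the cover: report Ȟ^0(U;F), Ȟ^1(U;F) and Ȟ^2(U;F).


Ȟ^0 ≅ 0; Ȟ^1 ≅ Z/2; Ȟ^2 ≅ 0

nonempty overlaps:
  U12={p,u} U14={s,v} U23={q} U34={w}
C dims 4,4; δ0: rk 4, SNF 1^3·2
degree 0: 4−4−0 = 0 → Ȟ^0 ≅ 0
degree 1: 4−0−4 = 0 plus torsion [2] → Ȟ^1 ≅ Z/2
degree 2: 0−0−0 = 0 → Ȟ^2 ≅ 0


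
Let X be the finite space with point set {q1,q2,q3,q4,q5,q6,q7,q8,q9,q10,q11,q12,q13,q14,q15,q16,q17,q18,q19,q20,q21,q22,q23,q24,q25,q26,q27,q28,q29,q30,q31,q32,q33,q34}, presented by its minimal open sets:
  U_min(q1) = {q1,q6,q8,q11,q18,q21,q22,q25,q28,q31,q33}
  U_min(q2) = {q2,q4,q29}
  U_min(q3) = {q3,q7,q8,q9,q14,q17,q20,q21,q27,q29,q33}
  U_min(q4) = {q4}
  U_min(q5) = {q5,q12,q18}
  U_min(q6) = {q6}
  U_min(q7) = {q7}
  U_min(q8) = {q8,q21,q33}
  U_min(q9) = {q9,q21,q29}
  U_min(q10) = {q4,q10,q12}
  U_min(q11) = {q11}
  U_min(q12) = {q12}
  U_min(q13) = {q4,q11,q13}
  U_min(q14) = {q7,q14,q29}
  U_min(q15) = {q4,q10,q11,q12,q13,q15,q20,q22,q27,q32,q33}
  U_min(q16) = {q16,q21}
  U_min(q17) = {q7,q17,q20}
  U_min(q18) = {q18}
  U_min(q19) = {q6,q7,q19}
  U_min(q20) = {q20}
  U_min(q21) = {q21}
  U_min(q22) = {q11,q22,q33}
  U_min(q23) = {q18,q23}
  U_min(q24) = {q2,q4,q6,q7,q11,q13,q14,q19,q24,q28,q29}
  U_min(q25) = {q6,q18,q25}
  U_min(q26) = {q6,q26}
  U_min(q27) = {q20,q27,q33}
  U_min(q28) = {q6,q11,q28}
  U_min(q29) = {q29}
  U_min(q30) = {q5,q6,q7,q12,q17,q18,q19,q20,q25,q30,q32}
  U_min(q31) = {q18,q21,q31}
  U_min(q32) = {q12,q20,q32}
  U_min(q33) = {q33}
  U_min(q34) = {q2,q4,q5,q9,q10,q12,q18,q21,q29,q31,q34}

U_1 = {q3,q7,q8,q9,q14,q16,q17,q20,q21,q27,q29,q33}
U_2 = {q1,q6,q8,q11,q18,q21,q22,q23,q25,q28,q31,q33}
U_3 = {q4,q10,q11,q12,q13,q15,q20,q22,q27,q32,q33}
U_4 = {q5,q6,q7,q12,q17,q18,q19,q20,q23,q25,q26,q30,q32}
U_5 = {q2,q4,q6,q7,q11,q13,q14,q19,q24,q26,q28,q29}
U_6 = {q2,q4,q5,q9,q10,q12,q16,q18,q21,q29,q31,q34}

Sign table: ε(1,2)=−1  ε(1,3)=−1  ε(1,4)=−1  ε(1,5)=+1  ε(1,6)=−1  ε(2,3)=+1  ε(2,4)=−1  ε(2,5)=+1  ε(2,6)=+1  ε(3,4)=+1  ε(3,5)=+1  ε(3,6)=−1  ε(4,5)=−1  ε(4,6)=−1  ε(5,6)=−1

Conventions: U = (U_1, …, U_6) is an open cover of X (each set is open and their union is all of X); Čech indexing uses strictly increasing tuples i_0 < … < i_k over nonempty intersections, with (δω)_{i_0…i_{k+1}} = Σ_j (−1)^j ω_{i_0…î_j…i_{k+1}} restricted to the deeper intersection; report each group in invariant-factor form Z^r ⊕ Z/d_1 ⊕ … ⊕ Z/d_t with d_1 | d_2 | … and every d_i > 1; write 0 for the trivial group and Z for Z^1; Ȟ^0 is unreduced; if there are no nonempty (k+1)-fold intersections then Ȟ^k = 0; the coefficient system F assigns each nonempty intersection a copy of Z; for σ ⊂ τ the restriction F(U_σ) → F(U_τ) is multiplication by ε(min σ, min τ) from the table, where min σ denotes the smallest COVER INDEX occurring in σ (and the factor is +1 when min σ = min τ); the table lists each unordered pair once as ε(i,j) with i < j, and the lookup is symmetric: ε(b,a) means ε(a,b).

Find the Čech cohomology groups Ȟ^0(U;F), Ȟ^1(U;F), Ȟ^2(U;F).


nonempty intersections:
  U12={q8,q21,q33} U13={q20,q27,q33} U14={q7,q17,q20} U15={q7,q14,q29} U16={q9,q16,q21,q29} U23={q11,q22,q33} U24={q6,q18,q23,q25} U25={q6,q11,q28} U26={q18,q21,q31} U34={q12,q20,q32} U35={q4,q11,q13} U36={q4,q10,q12} U45={q6,q7,q19,q26} U46={q5,q12,q18} U56={q2,q4,q29}
  U123={q33} U126={q21} U134={q20} U145={q7} U156={q29} U235={q11} U245={q6} U246={q18} U346={q12} U356={q4}
C dims 6,15,10; δ0: rk 6, SNF 1^5·2; δ1: rk 9, SNF 1^9
Ȟ^0: (6−6)−0=0 ⇒ 0
Ȟ^1: (15−9)−6=0 plus torsion [2] ⇒ Z/2
Ȟ^2: (10−0)−9=1 ⇒ Z

Ȟ^0(U;F) ≅ 0,  Ȟ^1(U;F) ≅ Z/2,  Ȟ^2(U;F) ≅ Z


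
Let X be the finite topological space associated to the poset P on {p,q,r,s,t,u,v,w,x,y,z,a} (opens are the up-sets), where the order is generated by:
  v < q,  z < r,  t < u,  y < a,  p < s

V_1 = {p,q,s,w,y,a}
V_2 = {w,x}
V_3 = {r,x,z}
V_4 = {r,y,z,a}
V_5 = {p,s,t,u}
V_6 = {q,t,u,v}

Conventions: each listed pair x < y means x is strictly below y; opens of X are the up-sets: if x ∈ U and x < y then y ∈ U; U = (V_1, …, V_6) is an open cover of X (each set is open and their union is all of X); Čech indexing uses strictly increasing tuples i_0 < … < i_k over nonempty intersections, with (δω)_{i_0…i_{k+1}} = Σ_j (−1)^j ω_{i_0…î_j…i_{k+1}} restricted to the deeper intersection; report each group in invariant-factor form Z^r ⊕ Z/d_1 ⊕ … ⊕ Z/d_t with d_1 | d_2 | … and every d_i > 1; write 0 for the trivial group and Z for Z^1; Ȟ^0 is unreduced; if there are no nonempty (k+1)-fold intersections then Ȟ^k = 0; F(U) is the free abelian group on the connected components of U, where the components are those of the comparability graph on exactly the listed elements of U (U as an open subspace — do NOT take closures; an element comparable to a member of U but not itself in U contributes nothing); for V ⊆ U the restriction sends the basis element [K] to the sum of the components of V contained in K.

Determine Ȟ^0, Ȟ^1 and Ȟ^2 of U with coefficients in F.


nonempty overlaps:
  V12={w} V14={y,a} V15={p,s} V16={q} V23={x} V34={r,z} V56={t,u}
components per intersection:
  V1: {p,s} {q} {w} {y,a}
  V2: {w} {x}
  V3: {r,z} {x}
  V4: {r,z} {y,a}
  V5: {p,s} {t,u}
  V6: {q,v} {t,u}
  V12: {w}
  V14: {y,a}
  V15: {p,s}
  V16: {q}
  V23: {x}
  V34: {r,z}
  V56: {t,u}
C dims 14,7; δ0: rk 7, SNF 1^7
degree 0: 14−7−0 = 7 → Ȟ^0 ≅ Z^7
degree 1: 7−0−7 = 0 → Ȟ^1 ≅ 0
degree 2: 0−0−0 = 0 → Ȟ^2 ≅ 0

Ȟ^0 = Z^7, Ȟ^1 = 0, Ȟ^2 = 0


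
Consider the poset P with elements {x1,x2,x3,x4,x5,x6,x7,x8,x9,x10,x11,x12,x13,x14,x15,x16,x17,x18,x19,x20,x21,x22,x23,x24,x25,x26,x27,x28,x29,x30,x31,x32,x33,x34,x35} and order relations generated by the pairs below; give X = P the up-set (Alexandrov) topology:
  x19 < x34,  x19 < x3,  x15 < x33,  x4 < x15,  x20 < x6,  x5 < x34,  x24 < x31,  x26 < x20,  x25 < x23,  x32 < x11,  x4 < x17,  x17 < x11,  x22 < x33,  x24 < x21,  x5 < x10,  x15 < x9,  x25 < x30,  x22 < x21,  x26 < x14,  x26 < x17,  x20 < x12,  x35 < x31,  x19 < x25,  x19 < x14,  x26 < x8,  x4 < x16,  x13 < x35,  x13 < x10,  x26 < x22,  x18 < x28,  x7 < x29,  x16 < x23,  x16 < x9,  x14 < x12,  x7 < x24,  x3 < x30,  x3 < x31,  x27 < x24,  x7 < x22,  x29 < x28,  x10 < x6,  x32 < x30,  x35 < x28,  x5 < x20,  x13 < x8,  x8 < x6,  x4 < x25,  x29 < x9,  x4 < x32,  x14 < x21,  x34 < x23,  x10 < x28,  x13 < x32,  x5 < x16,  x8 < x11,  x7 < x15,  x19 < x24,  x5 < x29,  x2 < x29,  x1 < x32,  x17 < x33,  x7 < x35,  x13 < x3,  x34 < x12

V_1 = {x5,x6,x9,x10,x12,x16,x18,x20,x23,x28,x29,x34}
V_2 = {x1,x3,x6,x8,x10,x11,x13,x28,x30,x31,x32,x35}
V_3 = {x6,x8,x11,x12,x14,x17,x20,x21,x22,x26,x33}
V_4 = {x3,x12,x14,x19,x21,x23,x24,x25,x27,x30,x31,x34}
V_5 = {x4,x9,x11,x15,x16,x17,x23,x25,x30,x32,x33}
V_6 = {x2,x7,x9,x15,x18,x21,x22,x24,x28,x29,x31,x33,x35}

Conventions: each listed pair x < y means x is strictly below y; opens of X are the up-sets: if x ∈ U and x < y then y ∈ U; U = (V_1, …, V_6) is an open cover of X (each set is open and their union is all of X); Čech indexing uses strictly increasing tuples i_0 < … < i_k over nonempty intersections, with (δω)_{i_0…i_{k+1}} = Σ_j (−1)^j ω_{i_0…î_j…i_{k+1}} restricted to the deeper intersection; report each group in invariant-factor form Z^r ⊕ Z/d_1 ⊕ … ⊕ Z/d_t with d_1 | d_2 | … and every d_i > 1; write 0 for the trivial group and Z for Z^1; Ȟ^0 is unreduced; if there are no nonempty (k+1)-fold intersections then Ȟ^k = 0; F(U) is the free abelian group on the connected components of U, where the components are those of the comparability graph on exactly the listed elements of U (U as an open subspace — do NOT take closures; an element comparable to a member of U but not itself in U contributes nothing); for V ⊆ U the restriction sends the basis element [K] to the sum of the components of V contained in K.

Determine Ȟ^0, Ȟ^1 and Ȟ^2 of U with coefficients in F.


nerve simplices:
  V12={x6,x10,x28} V13={x6,x12,x20} V14={x12,x23,x34} V15={x9,x16,x23} V16={x9,x18,x28,x29} V23={x6,x8,x11} V24={x3,x30,x31} V25={x11,x30,x32} V26={x28,x31,x35} V34={x12,x14,x21} V35={x11,x17,x33} V36={x21,x22,x33} V45={x23,x25,x30} V46={x21,x24,x31} V56={x9,x15,x33}
  V123={x6} V126={x28} V134={x12} V145={x23} V156={x9} V235={x11} V245={x30} V246={x31} V346={x21} V356={x33}
components per intersection:
  V1: {x5,x6,x9,x10,x12,x16,x18,x20,x23,x28,x29,x34}
  V2: {x1,x3,x6,x8,x10,x11,x13,x28,x30,x31,x32,x35}
  V3: {x6,x8,x11,x12,x14,x17,x20,x21,x22,x26,x33}
  V4: {x3,x12,x14,x19,x21,x23,x24,x25,x27,x30,x31,x34}
  V5: {x4,x9,x11,x15,x16,x17,x23,x25,x30,x32,x33}
  V6: {x2,x7,x9,x15,x18,x21,x22,x24,x28,x29,x31,x33,x35}
  V12: {x6,x10,x28}
  V13: {x6,x12,x20}
  V14: {x12,x23,x34}
  V15: {x9,x16,x23}
  V16: {x9,x18,x28,x29}
  V23: {x6,x8,x11}
  V24: {x3,x30,x31}
  V25: {x11,x30,x32}
  V26: {x28,x31,x35}
  V34: {x12,x14,x21}
  V35: {x11,x17,x33}
  V36: {x21,x22,x33}
  V45: {x23,x25,x30}
  V46: {x21,x24,x31}
  V56: {x9,x15,x33}
  V123: {x6}
  V126: {x28}
  V134: {x12}
  V145: {x23}
  V156: {x9}
  V235: {x11}
  V245: {x30}
  V246: {x31}
  V346: {x21}
  V356: {x33}
C dims 6,15,10; δ0: rk 5, SNF 1^5; δ1: rk 10, SNF 1^9·2
degree 0: 6−5−0 = 1 → Ȟ^0 ≅ Z
degree 1: 15−10−5 = 0 → Ȟ^1 ≅ 0
degree 2: 10−0−10 = 0 plus torsion [2] → Ȟ^2 ≅ Z/2

Ȟ^0 ≅ Z,  Ȟ^1 ≅ 0,  Ȟ^2 ≅ Z/2


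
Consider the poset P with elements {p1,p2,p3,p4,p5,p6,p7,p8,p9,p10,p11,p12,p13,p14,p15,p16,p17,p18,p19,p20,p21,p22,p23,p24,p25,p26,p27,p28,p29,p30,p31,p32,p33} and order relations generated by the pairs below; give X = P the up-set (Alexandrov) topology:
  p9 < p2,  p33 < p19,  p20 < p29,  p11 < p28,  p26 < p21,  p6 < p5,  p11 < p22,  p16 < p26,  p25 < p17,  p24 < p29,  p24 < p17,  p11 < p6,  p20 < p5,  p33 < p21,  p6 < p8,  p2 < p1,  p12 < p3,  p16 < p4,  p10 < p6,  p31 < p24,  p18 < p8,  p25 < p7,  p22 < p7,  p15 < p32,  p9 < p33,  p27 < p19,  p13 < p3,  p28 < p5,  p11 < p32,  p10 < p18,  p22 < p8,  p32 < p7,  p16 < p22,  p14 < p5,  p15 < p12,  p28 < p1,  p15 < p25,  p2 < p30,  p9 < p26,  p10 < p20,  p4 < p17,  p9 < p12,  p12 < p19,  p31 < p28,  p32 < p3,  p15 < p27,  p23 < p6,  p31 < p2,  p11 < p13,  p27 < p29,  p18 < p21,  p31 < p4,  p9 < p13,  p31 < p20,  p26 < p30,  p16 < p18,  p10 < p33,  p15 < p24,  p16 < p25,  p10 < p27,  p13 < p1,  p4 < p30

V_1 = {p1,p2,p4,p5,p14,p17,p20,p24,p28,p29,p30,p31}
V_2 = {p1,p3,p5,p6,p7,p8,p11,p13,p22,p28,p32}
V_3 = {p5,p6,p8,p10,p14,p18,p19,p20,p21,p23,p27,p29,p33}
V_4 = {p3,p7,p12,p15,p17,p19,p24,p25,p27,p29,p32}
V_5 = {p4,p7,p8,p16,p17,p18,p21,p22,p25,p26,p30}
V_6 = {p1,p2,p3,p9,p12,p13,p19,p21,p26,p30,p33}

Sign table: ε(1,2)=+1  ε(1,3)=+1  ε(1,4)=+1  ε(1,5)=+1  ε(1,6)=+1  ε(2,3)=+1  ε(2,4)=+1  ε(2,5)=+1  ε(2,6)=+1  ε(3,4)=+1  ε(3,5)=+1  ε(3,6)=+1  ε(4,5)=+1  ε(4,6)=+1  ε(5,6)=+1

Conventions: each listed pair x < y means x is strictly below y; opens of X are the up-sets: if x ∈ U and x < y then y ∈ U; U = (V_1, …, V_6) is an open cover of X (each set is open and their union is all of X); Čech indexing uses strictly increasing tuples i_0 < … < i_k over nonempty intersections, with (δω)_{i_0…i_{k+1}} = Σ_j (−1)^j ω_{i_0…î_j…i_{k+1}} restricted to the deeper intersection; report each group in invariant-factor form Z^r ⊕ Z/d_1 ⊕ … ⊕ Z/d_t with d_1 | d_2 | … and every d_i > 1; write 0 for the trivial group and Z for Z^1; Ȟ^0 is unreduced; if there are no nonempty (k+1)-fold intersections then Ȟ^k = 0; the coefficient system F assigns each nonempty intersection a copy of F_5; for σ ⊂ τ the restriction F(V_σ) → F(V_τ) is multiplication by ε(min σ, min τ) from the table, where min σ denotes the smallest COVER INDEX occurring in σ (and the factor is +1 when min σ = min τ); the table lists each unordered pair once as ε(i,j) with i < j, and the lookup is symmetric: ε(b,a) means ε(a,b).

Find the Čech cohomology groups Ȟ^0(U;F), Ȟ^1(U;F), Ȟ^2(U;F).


Ȟ^0 ≅ Z/5, Ȟ^1 ≅ 0, Ȟ^2 ≅ 0

nerve of the cover:
  V12={p1,p5,p28} V13={p5,p14,p20,p29} V14={p17,p24,p29} V15={p4,p17,p30} V16={p1,p2,p30} V23={p5,p6,p8} V24={p3,p7,p32} V25={p7,p8,p22} V26={p1,p3,p13} V34={p19,p27,p29} V35={p8,p18,p21} V36={p19,p21,p33} V45={p7,p17,p25} V46={p3,p12,p19} V56={p21,p26,p30}
  V123={p5} V126={p1} V134={p29} V145={p17} V156={p30} V235={p8} V245={p7} V246={p3} V346={p19} V356={p21}
C dims 6,15,10; δ0: rk_F5 5; δ1: rk_F5 10
Ȟ^0 = (6 − 5) − 0 = 1, so Ȟ^0 ≅ Z/5
Ȟ^1 = (15 − 10) − 5 = 0, so Ȟ^1 ≅ 0
Ȟ^2 = (10 − 0) − 10 = 0, so Ȟ^2 ≅ 0


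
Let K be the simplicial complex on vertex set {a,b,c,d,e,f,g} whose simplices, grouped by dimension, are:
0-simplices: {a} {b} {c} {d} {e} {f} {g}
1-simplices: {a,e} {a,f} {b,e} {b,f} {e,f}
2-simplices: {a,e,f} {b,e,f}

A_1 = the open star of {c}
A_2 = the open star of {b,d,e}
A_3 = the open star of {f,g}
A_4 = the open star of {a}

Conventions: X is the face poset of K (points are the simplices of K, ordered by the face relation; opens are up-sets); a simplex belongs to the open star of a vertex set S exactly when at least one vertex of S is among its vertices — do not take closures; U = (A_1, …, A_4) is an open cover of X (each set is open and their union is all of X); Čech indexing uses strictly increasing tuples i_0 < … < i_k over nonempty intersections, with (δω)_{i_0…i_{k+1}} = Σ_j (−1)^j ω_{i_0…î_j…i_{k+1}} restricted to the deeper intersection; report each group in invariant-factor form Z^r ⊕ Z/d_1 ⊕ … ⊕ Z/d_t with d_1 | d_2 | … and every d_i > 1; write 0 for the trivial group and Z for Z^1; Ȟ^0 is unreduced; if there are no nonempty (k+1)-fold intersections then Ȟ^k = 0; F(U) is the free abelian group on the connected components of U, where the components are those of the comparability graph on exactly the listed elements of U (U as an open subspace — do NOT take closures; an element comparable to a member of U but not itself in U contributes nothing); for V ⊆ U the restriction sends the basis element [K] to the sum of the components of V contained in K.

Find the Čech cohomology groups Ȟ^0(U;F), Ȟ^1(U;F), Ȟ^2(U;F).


Ȟ^0 ≅ Z^4, Ȟ^1 ≅ 0, Ȟ^2 ≅ 0

nonempty overlaps:
  A1={{c}} A2={{b},{d},{e},{a,e},{b,e},{b,f},{e,f},{a,e,f},{b,e,f}} A3={{f},{g},{a,f},{b,f},{e,f},{a,e,f},{b,e,f}} A4={{a},{a,e},{a,f},{a,e,f}}
  A23={{b,f},{e,f},{a,e,f},{b,e,f}} A24={{a,e},{a,e,f}} A34={{a,f},{a,e,f}}
  A234={{a,e,f}}
components per intersection:
  A1: {{c}}
  A2: {{b},{e},{a,e},{b,e},{b,f},{e,f},{a,e,f},{b,e,f}} {{d}}
  A3: {{f},{a,f},{b,f},{e,f},{a,e,f},{b,e,f}} {{g}}
  A4: {{a},{a,e},{a,f},{a,e,f}}
  A23: {{b,f},{e,f},{a,e,f},{b,e,f}}
  A24: {{a,e},{a,e,f}}
  A34: {{a,f},{a,e,f}}
  A234: {{a,e,f}}
C dims 6,3,1; δ0: rk 2, SNF 1^2; δ1: rk 1, SNF 1^1
degree 0: 6−2−0 = 4 → Ȟ^0 ≅ Z^4
degree 1: 3−1−2 = 0 → Ȟ^1 ≅ 0
degree 2: 1−0−1 = 0 → Ȟ^2 ≅ 0


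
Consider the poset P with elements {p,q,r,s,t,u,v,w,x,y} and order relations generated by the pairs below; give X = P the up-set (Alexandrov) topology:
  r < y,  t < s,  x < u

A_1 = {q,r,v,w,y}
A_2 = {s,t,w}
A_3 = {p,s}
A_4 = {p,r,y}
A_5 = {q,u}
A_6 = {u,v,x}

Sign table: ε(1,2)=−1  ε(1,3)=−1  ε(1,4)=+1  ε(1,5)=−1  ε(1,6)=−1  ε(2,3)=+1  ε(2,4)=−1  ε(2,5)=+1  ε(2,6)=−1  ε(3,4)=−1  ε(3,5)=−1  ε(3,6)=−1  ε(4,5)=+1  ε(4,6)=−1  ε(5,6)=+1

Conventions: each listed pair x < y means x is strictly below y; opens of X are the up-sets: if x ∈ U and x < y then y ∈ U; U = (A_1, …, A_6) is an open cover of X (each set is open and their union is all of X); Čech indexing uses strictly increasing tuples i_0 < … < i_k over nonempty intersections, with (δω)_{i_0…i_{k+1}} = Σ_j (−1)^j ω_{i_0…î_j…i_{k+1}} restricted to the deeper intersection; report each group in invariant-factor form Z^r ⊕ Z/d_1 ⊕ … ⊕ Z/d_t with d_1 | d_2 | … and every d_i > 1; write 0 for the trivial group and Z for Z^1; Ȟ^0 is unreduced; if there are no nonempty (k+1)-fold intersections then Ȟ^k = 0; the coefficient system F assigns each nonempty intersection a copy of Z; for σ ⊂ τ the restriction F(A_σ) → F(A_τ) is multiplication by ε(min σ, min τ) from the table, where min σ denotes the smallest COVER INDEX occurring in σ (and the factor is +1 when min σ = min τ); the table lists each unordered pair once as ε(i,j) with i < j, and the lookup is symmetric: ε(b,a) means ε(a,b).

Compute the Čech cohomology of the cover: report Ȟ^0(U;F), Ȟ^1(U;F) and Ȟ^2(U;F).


Ȟ^0(U;F) ≅ Z, Ȟ^1(U;F) ≅ Z^2, Ȟ^2(U;F) ≅ 0

cover nerve:
  A12={w} A14={r,y} A15={q} A16={v} A23={s} A34={p} A56={u}
C dims 6,7; δ0: rk 5, SNF 1^5
Ȟ^0: (6−5)−0=1 ⇒ Z
Ȟ^1: (7−0)−5=2 ⇒ Z^2
Ȟ^2: (0−0)−0=0 ⇒ 0


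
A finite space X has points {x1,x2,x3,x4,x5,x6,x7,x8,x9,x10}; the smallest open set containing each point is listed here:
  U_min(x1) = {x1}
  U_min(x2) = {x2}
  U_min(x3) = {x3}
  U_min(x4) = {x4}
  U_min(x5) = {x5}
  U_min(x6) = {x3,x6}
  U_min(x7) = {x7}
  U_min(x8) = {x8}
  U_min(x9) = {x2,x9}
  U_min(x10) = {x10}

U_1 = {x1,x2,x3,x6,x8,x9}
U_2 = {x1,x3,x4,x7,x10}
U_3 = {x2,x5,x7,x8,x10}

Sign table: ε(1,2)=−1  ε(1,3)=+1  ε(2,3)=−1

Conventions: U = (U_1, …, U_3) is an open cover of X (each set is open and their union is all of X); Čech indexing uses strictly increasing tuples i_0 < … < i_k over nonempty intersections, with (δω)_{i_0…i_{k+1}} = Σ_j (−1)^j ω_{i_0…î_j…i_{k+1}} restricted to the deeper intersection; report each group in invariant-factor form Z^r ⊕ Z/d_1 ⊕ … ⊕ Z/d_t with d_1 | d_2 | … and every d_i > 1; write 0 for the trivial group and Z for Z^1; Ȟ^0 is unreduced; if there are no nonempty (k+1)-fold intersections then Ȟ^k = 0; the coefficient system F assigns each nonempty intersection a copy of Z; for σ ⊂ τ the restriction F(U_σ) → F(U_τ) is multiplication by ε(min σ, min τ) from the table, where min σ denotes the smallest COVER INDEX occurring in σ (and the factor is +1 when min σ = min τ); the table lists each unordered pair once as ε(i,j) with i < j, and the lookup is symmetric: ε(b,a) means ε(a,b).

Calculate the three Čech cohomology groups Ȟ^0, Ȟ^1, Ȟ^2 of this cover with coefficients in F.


Ȟ^0 = Z,  Ȟ^1 = Z,  Ȟ^2 = 0

nonempty overlaps:
  U12={x1,x3} U13={x2,x8} U23={x7,x10}
C dims 3,3; δ0: rk 2, SNF 1^2
degree 0: 3−2−0 = 1 → Ȟ^0 ≅ Z
degree 1: 3−0−2 = 1 → Ȟ^1 ≅ Z
degree 2: 0−0−0 = 0 → Ȟ^2 ≅ 0


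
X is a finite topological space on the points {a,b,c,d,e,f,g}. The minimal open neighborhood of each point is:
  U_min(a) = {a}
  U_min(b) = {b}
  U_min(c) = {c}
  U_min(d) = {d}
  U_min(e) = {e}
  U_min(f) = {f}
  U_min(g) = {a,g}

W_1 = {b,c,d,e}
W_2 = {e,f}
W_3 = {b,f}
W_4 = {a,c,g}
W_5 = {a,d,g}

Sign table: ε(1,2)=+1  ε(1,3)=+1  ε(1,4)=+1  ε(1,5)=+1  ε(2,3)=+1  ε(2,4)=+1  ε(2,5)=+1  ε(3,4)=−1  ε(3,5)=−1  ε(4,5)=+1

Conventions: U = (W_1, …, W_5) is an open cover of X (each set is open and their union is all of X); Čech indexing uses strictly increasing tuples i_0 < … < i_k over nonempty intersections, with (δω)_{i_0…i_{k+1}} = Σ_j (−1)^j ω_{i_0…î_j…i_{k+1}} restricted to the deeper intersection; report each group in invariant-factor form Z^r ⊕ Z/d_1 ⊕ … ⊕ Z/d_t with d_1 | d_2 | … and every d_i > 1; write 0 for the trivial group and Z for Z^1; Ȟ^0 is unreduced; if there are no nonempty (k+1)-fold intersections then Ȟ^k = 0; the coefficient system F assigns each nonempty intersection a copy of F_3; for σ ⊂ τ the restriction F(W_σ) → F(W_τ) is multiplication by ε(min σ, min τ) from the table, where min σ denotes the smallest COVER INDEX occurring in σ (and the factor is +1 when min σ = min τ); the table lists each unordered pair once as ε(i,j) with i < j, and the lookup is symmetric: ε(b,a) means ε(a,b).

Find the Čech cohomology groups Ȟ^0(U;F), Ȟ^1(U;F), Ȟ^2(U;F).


nerve simplices:
  W12={e} W13={b} W14={c} W15={d} W23={f} W45={a,g}
C dims 5,6; δ0: rk_F3 4
degree 0: 5−4−0 = 1 → Ȟ^0 ≅ Z/3
degree 1: 6−0−4 = 2 → Ȟ^1 ≅ Z/3 ⊕ Z/3
degree 2: 0−0−0 = 0 → Ȟ^2 ≅ 0

Ȟ^0 = Z/3, Ȟ^1 = Z/3 ⊕ Z/3, Ȟ^2 = 0


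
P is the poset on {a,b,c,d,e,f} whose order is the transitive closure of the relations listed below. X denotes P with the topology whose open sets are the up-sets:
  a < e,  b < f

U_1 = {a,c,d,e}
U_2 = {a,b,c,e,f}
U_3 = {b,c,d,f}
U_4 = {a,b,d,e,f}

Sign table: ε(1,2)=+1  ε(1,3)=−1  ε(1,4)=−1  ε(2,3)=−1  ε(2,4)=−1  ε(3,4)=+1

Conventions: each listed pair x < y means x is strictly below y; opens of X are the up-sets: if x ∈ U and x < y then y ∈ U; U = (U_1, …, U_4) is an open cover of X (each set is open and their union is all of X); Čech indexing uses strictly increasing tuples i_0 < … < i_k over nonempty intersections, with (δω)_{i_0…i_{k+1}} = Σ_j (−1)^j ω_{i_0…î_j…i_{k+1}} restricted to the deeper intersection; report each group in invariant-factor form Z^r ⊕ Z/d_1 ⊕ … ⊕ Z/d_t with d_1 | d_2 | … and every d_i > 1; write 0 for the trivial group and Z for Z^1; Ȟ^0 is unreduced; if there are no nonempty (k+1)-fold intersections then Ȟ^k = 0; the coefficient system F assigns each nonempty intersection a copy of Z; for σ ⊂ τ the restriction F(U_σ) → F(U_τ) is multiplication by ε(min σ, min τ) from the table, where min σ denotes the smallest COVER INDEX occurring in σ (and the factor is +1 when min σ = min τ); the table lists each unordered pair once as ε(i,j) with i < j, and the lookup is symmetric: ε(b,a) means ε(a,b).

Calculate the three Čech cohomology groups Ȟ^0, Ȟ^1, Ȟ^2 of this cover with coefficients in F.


nonempty intersections:
  U12={a,c,e} U13={c,d} U14={a,d,e} U23={b,c,f} U24={a,b,e,f} U34={b,d,f}
  U123={c} U124={a,e} U134={d} U234={b,f}
C dims 4,6,4; δ0: rk 3, SNF 1^3; δ1: rk 3, SNF 1^3
Ȟ^0: (4−3)−0=1 ⇒ Z
Ȟ^1: (6−3)−3=0 ⇒ 0
Ȟ^2: (4−0)−3=1 ⇒ Z

Ȟ^0 ≅ Z,  Ȟ^1 ≅ 0,  Ȟ^2 ≅ Z


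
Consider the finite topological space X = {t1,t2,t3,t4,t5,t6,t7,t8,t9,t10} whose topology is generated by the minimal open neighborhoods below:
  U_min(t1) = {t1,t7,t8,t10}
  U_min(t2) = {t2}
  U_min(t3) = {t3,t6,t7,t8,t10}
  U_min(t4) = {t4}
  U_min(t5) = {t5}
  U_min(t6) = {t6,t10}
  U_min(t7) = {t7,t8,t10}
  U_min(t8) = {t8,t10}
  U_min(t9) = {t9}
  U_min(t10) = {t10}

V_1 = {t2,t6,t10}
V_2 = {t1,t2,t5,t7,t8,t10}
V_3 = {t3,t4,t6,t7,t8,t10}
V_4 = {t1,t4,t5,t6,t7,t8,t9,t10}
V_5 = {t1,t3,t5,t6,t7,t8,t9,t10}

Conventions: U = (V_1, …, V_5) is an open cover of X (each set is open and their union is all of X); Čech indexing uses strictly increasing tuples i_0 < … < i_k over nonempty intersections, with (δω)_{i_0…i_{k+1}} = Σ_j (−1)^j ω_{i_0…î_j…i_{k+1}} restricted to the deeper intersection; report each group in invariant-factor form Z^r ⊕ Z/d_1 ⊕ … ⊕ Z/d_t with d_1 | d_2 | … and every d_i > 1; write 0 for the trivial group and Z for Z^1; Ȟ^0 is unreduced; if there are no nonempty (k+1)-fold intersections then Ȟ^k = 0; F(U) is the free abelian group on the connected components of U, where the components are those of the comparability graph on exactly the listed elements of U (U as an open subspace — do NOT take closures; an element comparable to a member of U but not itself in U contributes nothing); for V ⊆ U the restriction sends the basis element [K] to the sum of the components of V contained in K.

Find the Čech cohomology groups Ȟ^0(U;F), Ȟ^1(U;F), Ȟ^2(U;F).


Ȟ^0(U;F) ≅ Z^5, Ȟ^1(U;F) ≅ 0, Ȟ^2(U;F) ≅ 0

intersection data:
  V12={t2,t10} V13={t6,t10} V14={t6,t10} V15={t6,t10} V23={t7,t8,t10} V24={t1,t5,t7,t8,t10} V25={t1,t5,t7,t8,t10} V34={t4,t6,t7,t8,t10} V35={t3,t6,t7,t8,t10} V45={t1,t5,t6,t7,t8,t9,t10}
  V123={t10} V124={t10} V125={t10} V134={t6,t10} V135={t6,t10} V145={t6,t10} V234={t7,t8,t10} V235={t7,t8,t10} V245={t1,t5,t7,t8,t10} V345={t6,t7,t8,t10}
  V1234={t10} V1235={t10} V1245={t10} V1345={t6,t10} V2345={t7,t8,t10}
  V12345={t10}
components per intersection:
  V1: {t2} {t6,t10}
  V2: {t1,t7,t8,t10} {t2} {t5}
  V3: {t3,t6,t7,t8,t10} {t4}
  V4: {t1,t6,t7,t8,t10} {t4} {t5} {t9}
  V5: {t1,t3,t6,t7,t8,t10} {t5} {t9}
  V12: {t2} {t10}
  V13: {t6,t10}
  V14: {t6,t10}
  V15: {t6,t10}
  V23: {t7,t8,t10}
  V24: {t1,t7,t8,t10} {t5}
  V25: {t1,t7,t8,t10} {t5}
  V34: {t4} {t6,t7,t8,t10}
  V35: {t3,t6,t7,t8,t10}
  V45: {t1,t6,t7,t8,t10} {t5} {t9}
  V123: {t10}
  V124: {t10}
  V125: {t10}
  V134: {t6,t10}
  V135: {t6,t10}
  V145: {t6,t10}
  V234: {t7,t8,t10}
  V235: {t7,t8,t10}
  V245: {t1,t7,t8,t10} {t5}
  V345: {t6,t7,t8,t10}
  V1234: {t10}
  V1235: {t10}
  V1245: {t10}
  V1345: {t6,t10}
  V2345: {t7,t8,t10}
  V12345: {t10}
C dims 14,16,11,5; δ0: rk 9, SNF 1^9; δ1: rk 7, SNF 1^7; δ2: rk 4, SNF 1^4
Ȟ^0 = (14 − 9) − 0 = 5, so Ȟ^0 ≅ Z^5
Ȟ^1 = (16 − 7) − 9 = 0, so Ȟ^1 ≅ 0
Ȟ^2 = (11 − 4) − 7 = 0, so Ȟ^2 ≅ 0


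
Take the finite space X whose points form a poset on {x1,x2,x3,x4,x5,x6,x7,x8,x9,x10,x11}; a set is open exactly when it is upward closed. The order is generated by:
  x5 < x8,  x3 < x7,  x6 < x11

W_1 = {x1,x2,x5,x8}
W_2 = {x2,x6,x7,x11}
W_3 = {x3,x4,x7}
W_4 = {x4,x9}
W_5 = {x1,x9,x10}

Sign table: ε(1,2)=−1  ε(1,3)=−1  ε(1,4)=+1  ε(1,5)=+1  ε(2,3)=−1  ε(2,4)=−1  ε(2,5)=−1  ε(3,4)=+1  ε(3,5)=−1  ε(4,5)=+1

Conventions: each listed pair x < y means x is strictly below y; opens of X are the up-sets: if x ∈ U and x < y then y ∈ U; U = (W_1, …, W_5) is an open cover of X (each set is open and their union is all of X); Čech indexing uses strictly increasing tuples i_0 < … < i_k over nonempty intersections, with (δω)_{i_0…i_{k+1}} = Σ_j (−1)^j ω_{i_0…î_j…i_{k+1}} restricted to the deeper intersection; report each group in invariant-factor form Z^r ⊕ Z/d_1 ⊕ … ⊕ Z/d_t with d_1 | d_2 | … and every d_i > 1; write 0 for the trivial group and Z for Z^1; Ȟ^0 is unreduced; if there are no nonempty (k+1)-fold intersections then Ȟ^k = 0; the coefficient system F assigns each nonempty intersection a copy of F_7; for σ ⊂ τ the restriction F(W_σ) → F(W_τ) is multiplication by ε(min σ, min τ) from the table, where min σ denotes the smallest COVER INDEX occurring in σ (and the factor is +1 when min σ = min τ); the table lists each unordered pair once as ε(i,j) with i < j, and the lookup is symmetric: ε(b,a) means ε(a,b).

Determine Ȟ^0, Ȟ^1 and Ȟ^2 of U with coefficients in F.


Ȟ^0 ≅ Z/7; Ȟ^1 ≅ Z/7; Ȟ^2 ≅ 0

cover nerve:
  W12={x2} W15={x1} W23={x7} W34={x4} W45={x9}
C dims 5,5; δ0: rk_F7 4
Ȟ^0: (5−4)−0=1 ⇒ Z/7
Ȟ^1: (5−0)−4=1 ⇒ Z/7
Ȟ^2: (0−0)−0=0 ⇒ 0


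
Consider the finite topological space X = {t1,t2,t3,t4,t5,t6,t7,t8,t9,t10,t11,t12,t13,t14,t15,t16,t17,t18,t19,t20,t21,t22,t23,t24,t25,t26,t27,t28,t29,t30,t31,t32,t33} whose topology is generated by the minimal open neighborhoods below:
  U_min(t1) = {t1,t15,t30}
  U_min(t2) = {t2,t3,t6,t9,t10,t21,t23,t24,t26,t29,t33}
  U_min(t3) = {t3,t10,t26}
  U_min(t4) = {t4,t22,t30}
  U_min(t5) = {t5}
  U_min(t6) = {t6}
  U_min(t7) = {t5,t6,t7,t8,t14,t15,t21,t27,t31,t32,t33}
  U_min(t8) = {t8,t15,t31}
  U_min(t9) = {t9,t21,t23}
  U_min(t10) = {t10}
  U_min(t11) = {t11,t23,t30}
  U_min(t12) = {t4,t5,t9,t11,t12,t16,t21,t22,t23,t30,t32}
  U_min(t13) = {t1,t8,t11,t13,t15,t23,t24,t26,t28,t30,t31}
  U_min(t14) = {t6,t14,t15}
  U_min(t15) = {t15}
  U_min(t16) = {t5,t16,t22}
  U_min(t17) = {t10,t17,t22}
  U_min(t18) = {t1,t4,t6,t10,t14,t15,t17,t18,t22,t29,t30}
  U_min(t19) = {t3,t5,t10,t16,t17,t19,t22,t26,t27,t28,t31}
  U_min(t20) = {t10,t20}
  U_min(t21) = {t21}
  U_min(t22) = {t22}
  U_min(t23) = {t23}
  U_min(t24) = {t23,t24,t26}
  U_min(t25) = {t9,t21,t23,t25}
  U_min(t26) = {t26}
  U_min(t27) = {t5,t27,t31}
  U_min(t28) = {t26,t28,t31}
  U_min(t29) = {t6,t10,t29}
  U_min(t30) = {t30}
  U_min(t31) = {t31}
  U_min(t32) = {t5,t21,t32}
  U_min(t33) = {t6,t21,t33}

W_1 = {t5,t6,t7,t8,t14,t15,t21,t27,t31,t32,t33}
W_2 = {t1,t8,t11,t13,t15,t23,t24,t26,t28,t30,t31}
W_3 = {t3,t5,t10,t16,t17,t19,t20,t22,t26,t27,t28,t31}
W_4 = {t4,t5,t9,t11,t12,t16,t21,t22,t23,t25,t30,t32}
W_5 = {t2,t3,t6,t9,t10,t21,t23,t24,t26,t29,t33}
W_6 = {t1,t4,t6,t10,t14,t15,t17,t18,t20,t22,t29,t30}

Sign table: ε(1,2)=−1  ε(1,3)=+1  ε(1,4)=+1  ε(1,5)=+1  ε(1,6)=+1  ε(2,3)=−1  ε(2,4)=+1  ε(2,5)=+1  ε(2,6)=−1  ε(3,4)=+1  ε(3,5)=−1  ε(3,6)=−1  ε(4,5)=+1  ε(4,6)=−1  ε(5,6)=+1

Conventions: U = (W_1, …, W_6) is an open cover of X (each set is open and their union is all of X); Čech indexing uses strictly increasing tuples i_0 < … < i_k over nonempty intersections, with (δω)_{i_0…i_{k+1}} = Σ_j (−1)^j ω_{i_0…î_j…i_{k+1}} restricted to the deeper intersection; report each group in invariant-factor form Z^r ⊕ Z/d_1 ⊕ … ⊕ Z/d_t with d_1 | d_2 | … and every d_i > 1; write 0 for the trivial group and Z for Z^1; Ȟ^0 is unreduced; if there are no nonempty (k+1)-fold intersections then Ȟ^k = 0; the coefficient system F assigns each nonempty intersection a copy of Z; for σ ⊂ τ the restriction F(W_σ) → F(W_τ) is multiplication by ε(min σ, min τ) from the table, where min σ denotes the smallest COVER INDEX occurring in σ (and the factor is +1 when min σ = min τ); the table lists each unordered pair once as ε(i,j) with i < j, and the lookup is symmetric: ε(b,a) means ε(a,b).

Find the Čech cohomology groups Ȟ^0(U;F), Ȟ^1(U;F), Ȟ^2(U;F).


Ȟ^0(U;F) ≅ 0; Ȟ^1(U;F) ≅ Z/2; Ȟ^2(U;F) ≅ Z

nerve of the cover:
  W12={t8,t15,t31} W13={t5,t27,t31} W14={t5,t21,t32} W15={t6,t21,t33} W16={t6,t14,t15} W23={t26,t28,t31} W24={t11,t23,t30} W25={t23,t24,t26} W26={t1,t15,t30} W34={t5,t16,t22} W35={t3,t10,t26} W36={t10,t17,t20,t22} W45={t9,t21,t23} W46={t4,t22,t30} W56={t6,t10,t29}
  W123={t31} W126={t15} W134={t5} W145={t21} W156={t6} W235={t26} W245={t23} W246={t30} W346={t22} W356={t10}
C dims 6,15,10; δ0: rk 6, SNF 1^5·2; δ1: rk 9, SNF 1^9
Ȟ^0 = (6 − 6) − 0 = 0, so Ȟ^0 ≅ 0
Ȟ^1 = (15 − 9) − 6 = 0 plus torsion [2], so Ȟ^1 ≅ Z/2
Ȟ^2 = (10 − 0) − 9 = 1, so Ȟ^2 ≅ Z


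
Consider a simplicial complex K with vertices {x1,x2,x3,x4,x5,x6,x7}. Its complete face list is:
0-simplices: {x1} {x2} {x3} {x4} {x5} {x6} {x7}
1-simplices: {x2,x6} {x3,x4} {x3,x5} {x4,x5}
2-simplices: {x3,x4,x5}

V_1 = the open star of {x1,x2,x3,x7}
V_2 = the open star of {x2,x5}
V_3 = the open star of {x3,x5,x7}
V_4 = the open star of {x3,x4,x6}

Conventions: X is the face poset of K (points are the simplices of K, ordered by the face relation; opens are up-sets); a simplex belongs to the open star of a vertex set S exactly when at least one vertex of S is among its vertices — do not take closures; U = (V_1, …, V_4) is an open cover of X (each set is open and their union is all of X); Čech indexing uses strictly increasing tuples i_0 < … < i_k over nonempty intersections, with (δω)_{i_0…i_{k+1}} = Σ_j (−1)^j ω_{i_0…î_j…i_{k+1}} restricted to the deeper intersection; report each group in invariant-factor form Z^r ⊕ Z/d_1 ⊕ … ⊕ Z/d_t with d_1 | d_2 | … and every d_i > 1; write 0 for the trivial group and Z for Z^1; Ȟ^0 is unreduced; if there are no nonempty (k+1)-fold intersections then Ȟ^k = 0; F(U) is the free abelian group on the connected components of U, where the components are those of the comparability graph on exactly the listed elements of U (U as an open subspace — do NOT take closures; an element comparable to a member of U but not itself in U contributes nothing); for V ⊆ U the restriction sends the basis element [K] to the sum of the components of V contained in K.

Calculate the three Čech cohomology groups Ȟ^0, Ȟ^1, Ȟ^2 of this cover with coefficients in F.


Ȟ^0(U;F) ≅ Z^4, Ȟ^1(U;F) ≅ 0 and Ȟ^2(U;F) ≅ 0

nonempty intersections:
  V1={{x1},{x2},{x3},{x7},{x2,x6},{x3,x4},{x3,x5},{x3,x4,x5}} V2={{x2},{x5},{x2,x6},{x3,x5},{x4,x5},{x3,x4,x5}} V3={{x3},{x5},{x7},{x3,x4},{x3,x5},{x4,x5},{x3,x4,x5}} V4={{x3},{x4},{x6},{x2,x6},{x3,x4},{x3,x5},{x4,x5},{x3,x4,x5}}
  V12={{x2},{x2,x6},{x3,x5},{x3,x4,x5}} V13={{x3},{x7},{x3,x4},{x3,x5},{x3,x4,x5}} V14={{x3},{x2,x6},{x3,x4},{x3,x5},{x3,x4,x5}} V23={{x5},{x3,x5},{x4,x5},{x3,x4,x5}} V24={{x2,x6},{x3,x5},{x4,x5},{x3,x4,x5}} V34={{x3},{x3,x4},{x3,x5},{x4,x5},{x3,x4,x5}}
  V123={{x3,x5},{x3,x4,x5}} V124={{x2,x6},{x3,x5},{x3,x4,x5}} V134={{x3},{x3,x4},{x3,x5},{x3,x4,x5}} V234={{x3,x5},{x4,x5},{x3,x4,x5}}
  V1234={{x3,x5},{x3,x4,x5}}
components per intersection:
  V1: {{x1}} {{x2},{x2,x6}} {{x3},{x3,x4},{x3,x5},{x3,x4,x5}} {{x7}}
  V2: {{x2},{x2,x6}} {{x5},{x3,x5},{x4,x5},{x3,x4,x5}}
  V3: {{x3},{x5},{x3,x4},{x3,x5},{x4,x5},{x3,x4,x5}} {{x7}}
  V4: {{x3},{x4},{x3,x4},{x3,x5},{x4,x5},{x3,x4,x5}} {{x6},{x2,x6}}
  V12: {{x2},{x2,x6}} {{x3,x5},{x3,x4,x5}}
  V13: {{x3},{x3,x4},{x3,x5},{x3,x4,x5}} {{x7}}
  V14: {{x3},{x3,x4},{x3,x5},{x3,x4,x5}} {{x2,x6}}
  V23: {{x5},{x3,x5},{x4,x5},{x3,x4,x5}}
  V24: {{x2,x6}} {{x3,x5},{x4,x5},{x3,x4,x5}}
  V34: {{x3},{x3,x4},{x3,x5},{x4,x5},{x3,x4,x5}}
  V123: {{x3,x5},{x3,x4,x5}}
  V124: {{x2,x6}} {{x3,x5},{x3,x4,x5}}
  V134: {{x3},{x3,x4},{x3,x5},{x3,x4,x5}}
  V234: {{x3,x5},{x4,x5},{x3,x4,x5}}
  V1234: {{x3,x5},{x3,x4,x5}}
C dims 10,10,5,1; δ0: rk 6, SNF 1^6; δ1: rk 4, SNF 1^4; δ2: rk 1, SNF 1^1
Ȟ^0: (10−6)−0=4 ⇒ Z^4
Ȟ^1: (10−4)−6=0 ⇒ 0
Ȟ^2: (5−1)−4=0 ⇒ 0


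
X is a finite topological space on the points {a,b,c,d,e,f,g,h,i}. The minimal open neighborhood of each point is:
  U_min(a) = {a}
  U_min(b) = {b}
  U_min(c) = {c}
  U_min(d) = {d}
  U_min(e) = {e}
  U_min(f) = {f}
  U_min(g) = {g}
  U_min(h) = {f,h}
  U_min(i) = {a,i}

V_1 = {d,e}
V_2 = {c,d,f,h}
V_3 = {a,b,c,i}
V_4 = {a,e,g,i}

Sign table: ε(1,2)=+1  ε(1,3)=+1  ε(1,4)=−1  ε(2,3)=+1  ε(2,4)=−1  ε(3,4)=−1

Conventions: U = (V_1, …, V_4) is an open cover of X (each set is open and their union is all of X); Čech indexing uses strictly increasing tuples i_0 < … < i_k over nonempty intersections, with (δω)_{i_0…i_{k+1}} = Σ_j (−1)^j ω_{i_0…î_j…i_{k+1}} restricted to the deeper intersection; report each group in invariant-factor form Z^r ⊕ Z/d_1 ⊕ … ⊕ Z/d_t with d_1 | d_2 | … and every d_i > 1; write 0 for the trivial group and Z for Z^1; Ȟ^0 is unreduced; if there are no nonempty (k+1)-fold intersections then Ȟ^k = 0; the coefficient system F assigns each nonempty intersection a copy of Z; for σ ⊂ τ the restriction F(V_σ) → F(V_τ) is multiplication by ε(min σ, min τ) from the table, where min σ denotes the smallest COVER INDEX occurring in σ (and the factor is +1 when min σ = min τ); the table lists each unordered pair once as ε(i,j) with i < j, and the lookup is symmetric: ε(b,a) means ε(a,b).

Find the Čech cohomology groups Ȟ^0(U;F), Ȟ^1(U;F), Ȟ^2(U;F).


cover nerve:
  V12={d} V14={e} V23={c} V34={a,i}
C dims 4,4; δ0: rk 3, SNF 1^3
Ȟ^0: (4−3)−0=1 ⇒ Z
Ȟ^1: (4−0)−3=1 ⇒ Z
Ȟ^2: (0−0)−0=0 ⇒ 0

Ȟ^0 ≅ Z, Ȟ^1 ≅ Z, Ȟ^2 ≅ 0
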